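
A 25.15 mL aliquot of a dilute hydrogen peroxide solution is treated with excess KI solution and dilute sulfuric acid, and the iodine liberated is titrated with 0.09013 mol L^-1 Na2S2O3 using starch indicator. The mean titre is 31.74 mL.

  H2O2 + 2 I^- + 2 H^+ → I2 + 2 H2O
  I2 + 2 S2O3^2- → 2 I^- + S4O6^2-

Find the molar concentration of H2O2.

0.05687 mol/L

n(S2O3^2-) = 0.03174 × 0.09013 = 2.861 × 10^-3 mol
n(I2) = n(S2O3^2-)/2 = 1.430 × 10^-3 mol
n(H2O2) in the aliquot = 1.430 × 10^-3 mol (1:1 ratio)
[H2O2] = 1.430 × 10^-3 / 0.02515 = 0.05687 mol/L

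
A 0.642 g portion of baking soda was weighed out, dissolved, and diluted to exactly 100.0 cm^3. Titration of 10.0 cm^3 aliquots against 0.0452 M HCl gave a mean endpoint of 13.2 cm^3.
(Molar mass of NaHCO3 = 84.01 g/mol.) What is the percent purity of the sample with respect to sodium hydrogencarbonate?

78.1 %

NaHCO3 + HCl → NaCl + H2O + CO2
n(HCl) per titration = 0.0132 × 0.0452 = 5.97 × 10^-4 mol
n(NaHCO3) in each aliquot = 5.97 × 10^-4 mol (1:1 ratio)
n(NaHCO3) in the whole flask = 5.97 × 10^-4 × 100.0/10.0 = 5.97 × 10^-3 mol
mass of NaHCO3 = 5.97 × 10^-3 × 84.01 = 0.501 g
% NaHCO3 = 0.501 / 0.642 × 100 = 78.1 %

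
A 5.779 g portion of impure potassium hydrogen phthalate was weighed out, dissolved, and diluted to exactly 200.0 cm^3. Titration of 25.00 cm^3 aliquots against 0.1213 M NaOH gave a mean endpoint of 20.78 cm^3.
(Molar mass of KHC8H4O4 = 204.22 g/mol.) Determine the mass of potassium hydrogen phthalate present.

KHC8H4O4 + NaOH → KNaC8H4O4 + H2O
n(NaOH) per titration = 0.02078 × 0.1213 = 2.521 × 10^-3 mol
n(KHC8H4O4) in each aliquot = 2.521 × 10^-3 mol (1:1 ratio)
n(KHC8H4O4) in the whole flask = 2.521 × 10^-3 × 200.0/25.00 = 0.02016 mol
mass of KHC8H4O4 = 0.02016 × 204.22 = 4.118 g

4.118 g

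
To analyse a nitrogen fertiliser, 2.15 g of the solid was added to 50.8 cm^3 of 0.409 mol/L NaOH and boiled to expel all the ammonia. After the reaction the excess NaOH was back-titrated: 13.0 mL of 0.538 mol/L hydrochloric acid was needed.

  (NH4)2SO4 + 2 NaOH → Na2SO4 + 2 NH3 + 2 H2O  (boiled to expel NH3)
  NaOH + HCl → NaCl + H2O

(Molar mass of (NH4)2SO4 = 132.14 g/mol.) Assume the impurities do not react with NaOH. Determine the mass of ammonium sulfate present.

0.911 g

n(NaOH) added = 0.0508 × 0.409 = 0.0208 mol
n(HCl) used in back-titration = 0.0130 × 0.538 = 6.99 × 10^-3 mol
n(NaOH) left over = 6.99 × 10^-3 mol (1:1 ratio)
n(NaOH) consumed by analyte = 0.0208 − 6.99 × 10^-3 = 0.0138 mol
From the 1:2 ratio, n((NH4)2SO4) = 1/2 × 0.0138 = 6.89 × 10^-3 mol
mass of (NH4)2SO4 = 6.89 × 10^-3 × 132.14 = 0.911 g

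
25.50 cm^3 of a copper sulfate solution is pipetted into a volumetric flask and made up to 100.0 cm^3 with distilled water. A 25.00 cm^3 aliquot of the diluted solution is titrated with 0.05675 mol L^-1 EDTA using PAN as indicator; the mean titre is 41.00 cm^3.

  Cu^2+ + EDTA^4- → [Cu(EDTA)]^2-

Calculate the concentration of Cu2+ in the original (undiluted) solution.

n(EDTA) = 0.04100 × 0.05675 = 2.327 × 10^-3 mol
n(Cu2+) in the aliquot = 2.327 × 10^-3 mol (1:1 ratio)
[Cu2+]_dilute = 2.327 × 10^-3 / 0.02500 = 0.09307 mol/L
Dilution factor = 100.0 / 25.50 = 3.922
[Cu2+]_stock = 0.09307 × 3.922 = 0.3650 mol/L

0.3650 mol/L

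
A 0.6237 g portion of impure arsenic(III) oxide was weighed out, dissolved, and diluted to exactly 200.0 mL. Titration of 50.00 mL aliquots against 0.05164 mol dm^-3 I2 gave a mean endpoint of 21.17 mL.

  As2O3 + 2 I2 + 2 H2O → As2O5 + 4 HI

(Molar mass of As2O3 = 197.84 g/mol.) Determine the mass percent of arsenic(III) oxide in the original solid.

n(I2) per titration = 0.02117 × 0.05164 = 1.093 × 10^-3 mol
From the 1:2 ratio, n(As2O3) in each aliquot = 1/2 × 1.093 × 10^-3 = 5.466 × 10^-4 mol
n(As2O3) in the whole flask = 5.466 × 10^-4 × 200.0/50.00 = 2.186 × 10^-3 mol
mass of As2O3 = 2.186 × 10^-3 × 197.84 = 0.4326 g
% As2O3 = 0.4326 / 0.6237 × 100 = 69.35 %

69.35 %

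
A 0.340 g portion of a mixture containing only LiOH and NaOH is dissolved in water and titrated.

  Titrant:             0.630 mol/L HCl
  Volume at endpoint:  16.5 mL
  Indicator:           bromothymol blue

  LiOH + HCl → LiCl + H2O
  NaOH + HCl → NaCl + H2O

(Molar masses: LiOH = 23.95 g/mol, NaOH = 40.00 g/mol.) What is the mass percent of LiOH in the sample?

33.3 %

n(HCl) = 0.0165 × 0.630 = 0.0104 mol
Let x = n(LiOH), y = n(NaOH).
Titrant: 1x + 1y = 0.0104;  mass: 23.95x + 40.00y = 0.340
Solving, x = 4.72 × 10^-3 mol, y = 5.67 × 10^-3 mol
mass of LiOH = 4.72 × 10^-3 × 23.95 = 0.113 g
% LiOH = 0.113 / 0.340 × 100 = 33.3 %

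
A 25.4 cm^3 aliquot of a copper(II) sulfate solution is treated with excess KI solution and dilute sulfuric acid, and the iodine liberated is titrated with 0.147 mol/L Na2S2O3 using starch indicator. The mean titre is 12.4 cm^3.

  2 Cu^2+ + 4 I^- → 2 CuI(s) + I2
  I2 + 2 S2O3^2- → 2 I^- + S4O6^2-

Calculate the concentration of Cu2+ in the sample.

n(S2O3^2-) = 0.0124 × 0.147 = 1.82 × 10^-3 mol
n(I2) = n(S2O3^2-)/2 = 9.11 × 10^-4 mol
From the 2:1 ratio, n(Cu2+) in the aliquot = 2/1 × 9.11 × 10^-4 = 1.82 × 10^-3 mol
[Cu2+] = 1.82 × 10^-3 / 0.0254 = 0.0718 mol/L

0.0718 mol/L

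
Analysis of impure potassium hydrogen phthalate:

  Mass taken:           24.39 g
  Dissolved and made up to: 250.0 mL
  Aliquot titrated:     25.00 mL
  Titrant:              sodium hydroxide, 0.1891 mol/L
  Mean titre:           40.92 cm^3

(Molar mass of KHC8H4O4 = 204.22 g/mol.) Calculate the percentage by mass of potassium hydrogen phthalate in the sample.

64.79 %

KHC8H4O4 + NaOH → KNaC8H4O4 + H2O
n(NaOH) per titration = 0.04092 × 0.1891 = 7.738 × 10^-3 mol
n(KHC8H4O4) in each aliquot = 7.738 × 10^-3 mol (1:1 ratio)
n(KHC8H4O4) in the whole flask = 7.738 × 10^-3 × 250.0/25.00 = 0.07738 mol
mass of KHC8H4O4 = 0.07738 × 204.22 = 15.80 g
% KHC8H4O4 = 15.80 / 24.39 × 100 = 64.79 %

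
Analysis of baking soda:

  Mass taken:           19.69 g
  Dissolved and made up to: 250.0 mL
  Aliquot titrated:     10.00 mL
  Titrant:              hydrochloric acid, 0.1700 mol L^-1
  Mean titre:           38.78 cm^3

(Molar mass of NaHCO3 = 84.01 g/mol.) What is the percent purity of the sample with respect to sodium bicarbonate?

NaHCO3 + HCl → NaCl + H2O + CO2
n(HCl) per titration = 0.03878 × 0.1700 = 6.593 × 10^-3 mol
n(NaHCO3) in each aliquot = 6.593 × 10^-3 mol (1:1 ratio)
n(NaHCO3) in the whole flask = 6.593 × 10^-3 × 250.0/10.00 = 0.1648 mol
mass of NaHCO3 = 0.1648 × 84.01 = 13.85 g
% NaHCO3 = 13.85 / 19.69 × 100 = 70.32 %

70.32 %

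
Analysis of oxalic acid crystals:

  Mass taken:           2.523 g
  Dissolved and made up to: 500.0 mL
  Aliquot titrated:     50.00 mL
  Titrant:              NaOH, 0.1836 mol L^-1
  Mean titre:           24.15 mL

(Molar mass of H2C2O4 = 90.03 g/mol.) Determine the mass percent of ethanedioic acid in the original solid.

H2C2O4 + 2 NaOH → Na2C2O4 + 2 H2O
n(NaOH) per titration = 0.02415 × 0.1836 = 4.434 × 10^-3 mol
From the 1:2 ratio, n(H2C2O4) in each aliquot = 1/2 × 4.434 × 10^-3 = 2.217 × 10^-3 mol
n(H2C2O4) in the whole flask = 2.217 × 10^-3 × 500.0/50.00 = 0.02217 mol
mass of H2C2O4 = 0.02217 × 90.03 = 1.996 g
% H2C2O4 = 1.996 / 2.523 × 100 = 79.11 %

79.11 %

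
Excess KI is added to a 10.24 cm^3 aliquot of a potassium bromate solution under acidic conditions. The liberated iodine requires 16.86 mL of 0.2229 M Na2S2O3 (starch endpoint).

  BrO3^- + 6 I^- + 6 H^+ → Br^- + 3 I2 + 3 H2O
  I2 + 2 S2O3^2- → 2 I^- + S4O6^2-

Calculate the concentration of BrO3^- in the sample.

n(S2O3^2-) = 0.01686 × 0.2229 = 3.758 × 10^-3 mol
n(I2) = n(S2O3^2-)/2 = 1.879 × 10^-3 mol
From the 1:3 ratio, n(BrO3^-) in the aliquot = 1/3 × 1.879 × 10^-3 = 6.263 × 10^-4 mol
[BrO3^-] = 6.263 × 10^-4 / 0.01024 = 0.06117 mol/L

0.06117 M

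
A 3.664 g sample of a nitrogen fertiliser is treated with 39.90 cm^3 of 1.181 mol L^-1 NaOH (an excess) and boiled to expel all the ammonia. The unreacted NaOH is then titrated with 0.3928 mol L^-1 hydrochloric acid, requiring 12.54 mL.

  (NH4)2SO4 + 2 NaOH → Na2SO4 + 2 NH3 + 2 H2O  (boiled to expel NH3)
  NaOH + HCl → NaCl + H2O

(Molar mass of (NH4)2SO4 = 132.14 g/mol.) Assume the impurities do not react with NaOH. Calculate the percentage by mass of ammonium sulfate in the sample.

76.09 %

n(NaOH) added = 0.03990 × 1.181 = 0.04712 mol
n(HCl) used in back-titration = 0.01254 × 0.3928 = 4.926 × 10^-3 mol
n(NaOH) left over = 4.926 × 10^-3 mol (1:1 ratio)
n(NaOH) consumed by analyte = 0.04712 − 4.926 × 10^-3 = 0.04220 mol
From the 1:2 ratio, n((NH4)2SO4) = 1/2 × 0.04220 = 0.02110 mol
mass of (NH4)2SO4 = 0.02110 × 132.14 = 2.788 g
% (NH4)2SO4 = 2.788 / 3.664 × 100 = 76.09 %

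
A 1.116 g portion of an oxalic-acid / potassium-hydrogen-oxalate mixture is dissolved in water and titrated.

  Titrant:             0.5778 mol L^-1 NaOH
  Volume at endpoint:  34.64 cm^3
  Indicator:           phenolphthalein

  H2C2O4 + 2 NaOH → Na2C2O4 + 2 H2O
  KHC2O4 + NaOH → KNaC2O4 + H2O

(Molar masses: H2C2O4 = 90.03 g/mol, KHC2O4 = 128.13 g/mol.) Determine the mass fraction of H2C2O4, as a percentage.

70.30 %

n(NaOH) = 0.03464 × 0.5778 = 0.02001 mol
Let x = n(H2C2O4), y = n(KHC2O4).
Titrant: 2x + 1y = 0.02001;  mass: 90.03x + 128.13y = 1.116
Solving, x = 8.714 × 10^-3 mol, y = 2.587 × 10^-3 mol
mass of H2C2O4 = 8.714 × 10^-3 × 90.03 = 0.7845 g
% H2C2O4 = 0.7845 / 1.116 × 100 = 70.30 %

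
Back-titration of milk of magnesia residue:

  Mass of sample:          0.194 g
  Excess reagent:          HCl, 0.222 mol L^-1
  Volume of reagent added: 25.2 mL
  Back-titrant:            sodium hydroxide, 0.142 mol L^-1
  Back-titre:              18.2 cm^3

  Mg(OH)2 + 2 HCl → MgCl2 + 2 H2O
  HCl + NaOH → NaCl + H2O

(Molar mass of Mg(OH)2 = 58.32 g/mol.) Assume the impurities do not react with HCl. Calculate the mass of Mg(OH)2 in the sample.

0.0878 g

n(HCl) added = 0.0252 × 0.222 = 5.59 × 10^-3 mol
n(NaOH) used in back-titration = 0.0182 × 0.142 = 2.58 × 10^-3 mol
n(HCl) left over = 2.58 × 10^-3 mol (1:1 ratio)
n(HCl) consumed by analyte = 5.59 × 10^-3 − 2.58 × 10^-3 = 3.01 × 10^-3 mol
From the 1:2 ratio, n(Mg(OH)2) = 1/2 × 3.01 × 10^-3 = 1.51 × 10^-3 mol
mass of Mg(OH)2 = 1.51 × 10^-3 × 58.32 = 0.0878 g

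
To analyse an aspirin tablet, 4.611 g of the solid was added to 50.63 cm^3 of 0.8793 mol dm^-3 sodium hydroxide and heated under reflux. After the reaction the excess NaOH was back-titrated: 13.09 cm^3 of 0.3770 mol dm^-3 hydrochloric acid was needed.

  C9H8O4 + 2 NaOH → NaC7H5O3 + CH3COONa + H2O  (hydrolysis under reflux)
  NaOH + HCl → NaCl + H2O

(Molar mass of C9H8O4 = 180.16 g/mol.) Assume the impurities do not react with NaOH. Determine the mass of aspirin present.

3.566 g

n(NaOH) added = 0.05063 × 0.8793 = 0.04452 mol
n(HCl) used in back-titration = 0.01309 × 0.3770 = 4.935 × 10^-3 mol
n(NaOH) left over = 4.935 × 10^-3 mol (1:1 ratio)
n(NaOH) consumed by analyte = 0.04452 − 4.935 × 10^-3 = 0.03958 mol
From the 1:2 ratio, n(C9H8O4) = 1/2 × 0.03958 = 0.01979 mol
mass of C9H8O4 = 0.01979 × 180.16 = 3.566 g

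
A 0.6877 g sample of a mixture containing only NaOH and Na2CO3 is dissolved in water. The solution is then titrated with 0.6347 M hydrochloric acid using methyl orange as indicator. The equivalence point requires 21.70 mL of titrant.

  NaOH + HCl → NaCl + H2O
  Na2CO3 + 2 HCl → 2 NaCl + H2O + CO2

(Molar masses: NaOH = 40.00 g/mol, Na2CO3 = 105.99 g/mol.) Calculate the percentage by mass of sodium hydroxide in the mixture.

n(HCl) = 0.02170 × 0.6347 = 0.01377 mol
Let x = n(NaOH), y = n(Na2CO3).
Titrant: 1x + 2y = 0.01377;  mass: 40.00x + 105.99y = 0.6877
Solving, x = 3.247 × 10^-3 mol, y = 5.263 × 10^-3 mol
mass of NaOH = 3.247 × 10^-3 × 40.00 = 0.1299 g
% NaOH = 0.1299 / 0.6877 × 100 = 18.89 %

18.89 %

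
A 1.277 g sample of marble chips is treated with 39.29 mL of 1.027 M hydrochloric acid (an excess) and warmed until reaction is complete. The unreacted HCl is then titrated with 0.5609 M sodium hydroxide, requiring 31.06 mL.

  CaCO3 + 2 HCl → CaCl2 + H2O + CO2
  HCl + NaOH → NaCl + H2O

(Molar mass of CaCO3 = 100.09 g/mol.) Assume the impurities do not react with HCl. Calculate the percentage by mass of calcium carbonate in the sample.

89.86 %

n(HCl) added = 0.03929 × 1.027 = 0.04035 mol
n(NaOH) used in back-titration = 0.03106 × 0.5609 = 0.01742 mol
n(HCl) left over = 0.01742 mol (1:1 ratio)
n(HCl) consumed by analyte = 0.04035 − 0.01742 = 0.02293 mol
From the 1:2 ratio, n(CaCO3) = 1/2 × 0.02293 = 0.01146 mol
mass of CaCO3 = 0.01146 × 100.09 = 1.147 g
% CaCO3 = 1.147 / 1.277 × 100 = 89.86 %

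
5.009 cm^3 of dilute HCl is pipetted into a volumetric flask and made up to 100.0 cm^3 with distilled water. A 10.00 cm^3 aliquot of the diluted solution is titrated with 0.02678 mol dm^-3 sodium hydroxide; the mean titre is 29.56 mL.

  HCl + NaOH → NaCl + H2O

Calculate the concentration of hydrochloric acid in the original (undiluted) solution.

n(NaOH) = 0.02956 × 0.02678 = 7.916 × 10^-4 mol
n(HCl) in the aliquot = 7.916 × 10^-4 mol (1:1 ratio)
[HCl]_dilute = 7.916 × 10^-4 / 0.01000 = 0.07916 mol/L
Dilution factor = 100.0 / 5.009 = 19.96
[HCl]_stock = 0.07916 × 19.96 = 1.580 mol/L

1.580 mol/L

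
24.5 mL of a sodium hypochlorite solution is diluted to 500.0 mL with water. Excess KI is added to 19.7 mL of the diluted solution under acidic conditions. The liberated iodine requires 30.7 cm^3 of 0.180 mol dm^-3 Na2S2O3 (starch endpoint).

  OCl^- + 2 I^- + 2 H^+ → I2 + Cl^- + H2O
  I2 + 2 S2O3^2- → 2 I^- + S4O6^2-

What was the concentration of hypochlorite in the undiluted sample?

n(S2O3^2-) = 0.0307 × 0.180 = 5.53 × 10^-3 mol
n(I2) = n(S2O3^2-)/2 = 2.76 × 10^-3 mol
n(OCl^-) in the aliquot = 2.76 × 10^-3 mol (1:1 ratio)
[OCl^-]_dilute = 2.76 × 10^-3 / 0.0197 = 0.140 mol/L
[OCl^-]_original = 0.140 × 500.0/24.5 = 2.86 mol/L

2.86 mol/L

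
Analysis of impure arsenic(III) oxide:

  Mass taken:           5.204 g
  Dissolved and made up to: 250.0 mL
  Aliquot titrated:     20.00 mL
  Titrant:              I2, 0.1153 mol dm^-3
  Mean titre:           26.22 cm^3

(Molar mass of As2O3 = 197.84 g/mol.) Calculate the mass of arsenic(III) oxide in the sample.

3.738 g

As2O3 + 2 I2 + 2 H2O → As2O5 + 4 HI
n(I2) per titration = 0.02622 × 0.1153 = 3.023 × 10^-3 mol
From the 1:2 ratio, n(As2O3) in each aliquot = 1/2 × 3.023 × 10^-3 = 1.512 × 10^-3 mol
n(As2O3) in the whole flask = 1.512 × 10^-3 × 250.0/20.00 = 0.01889 mol
mass of As2O3 = 0.01889 × 197.84 = 3.738 g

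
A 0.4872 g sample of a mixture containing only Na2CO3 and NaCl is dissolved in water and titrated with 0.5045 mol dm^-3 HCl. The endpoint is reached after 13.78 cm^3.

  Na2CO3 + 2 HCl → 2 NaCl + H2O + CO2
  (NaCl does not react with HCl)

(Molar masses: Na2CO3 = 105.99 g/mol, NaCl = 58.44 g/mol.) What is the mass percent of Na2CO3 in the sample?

n(HCl) = 0.01378 × 0.5045 = 6.952 × 10^-3 mol
Let x = n(Na2CO3), y = n(NaCl).
Titrant: 2x = 6.952 × 10^-3;  mass: 105.99x + 58.44y = 0.4872
Solving, x = 3.476 × 10^-3 mol, y = 2.032 × 10^-3 mol
mass of Na2CO3 = 3.476 × 10^-3 × 105.99 = 0.3684 g
% Na2CO3 = 0.3684 / 0.4872 × 100 = 75.62 %

75.62 %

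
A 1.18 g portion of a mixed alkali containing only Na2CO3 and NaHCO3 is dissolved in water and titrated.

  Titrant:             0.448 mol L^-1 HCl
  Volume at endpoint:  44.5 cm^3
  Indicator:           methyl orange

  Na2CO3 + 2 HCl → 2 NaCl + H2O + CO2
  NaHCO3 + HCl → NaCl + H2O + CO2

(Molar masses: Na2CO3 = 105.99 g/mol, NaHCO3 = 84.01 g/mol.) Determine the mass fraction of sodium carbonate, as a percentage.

71.7 %

n(HCl) = 0.0445 × 0.448 = 0.0199 mol
Let x = n(Na2CO3), y = n(NaHCO3).
Titrant: 2x + 1y = 0.0199;  mass: 105.99x + 84.01y = 1.18
Solving, x = 7.98 × 10^-3 mol, y = 3.98 × 10^-3 mol
mass of Na2CO3 = 7.98 × 10^-3 × 105.99 = 0.845 g
% Na2CO3 = 0.845 / 1.18 × 100 = 71.7 %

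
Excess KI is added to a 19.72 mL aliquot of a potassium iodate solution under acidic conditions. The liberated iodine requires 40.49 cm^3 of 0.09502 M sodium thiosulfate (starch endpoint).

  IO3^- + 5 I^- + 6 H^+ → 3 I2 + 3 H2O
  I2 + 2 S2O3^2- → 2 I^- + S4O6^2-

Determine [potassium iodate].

n(S2O3^2-) = 0.04049 × 0.09502 = 3.847 × 10^-3 mol
n(I2) = n(S2O3^2-)/2 = 1.924 × 10^-3 mol
From the 1:3 ratio, n(IO3^-) in the aliquot = 1/3 × 1.924 × 10^-3 = 6.412 × 10^-4 mol
[IO3^-] = 6.412 × 10^-4 / 0.01972 = 0.03252 mol/L

0.03252 M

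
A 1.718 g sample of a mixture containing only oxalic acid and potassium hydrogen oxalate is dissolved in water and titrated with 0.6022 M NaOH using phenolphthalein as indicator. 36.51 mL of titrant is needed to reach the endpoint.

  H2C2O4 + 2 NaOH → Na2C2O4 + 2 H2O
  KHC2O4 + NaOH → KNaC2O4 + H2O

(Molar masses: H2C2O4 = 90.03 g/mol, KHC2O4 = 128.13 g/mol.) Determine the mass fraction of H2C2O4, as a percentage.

34.65 %

n(NaOH) = 0.03651 × 0.6022 = 0.02199 mol
Let x = n(H2C2O4), y = n(KHC2O4).
Titrant: 2x + 1y = 0.02199;  mass: 90.03x + 128.13y = 1.718
Solving, x = 6.612 × 10^-3 mol, y = 8.762 × 10^-3 mol
mass of H2C2O4 = 6.612 × 10^-3 × 90.03 = 0.5953 g
% H2C2O4 = 0.5953 / 1.718 × 100 = 34.65 %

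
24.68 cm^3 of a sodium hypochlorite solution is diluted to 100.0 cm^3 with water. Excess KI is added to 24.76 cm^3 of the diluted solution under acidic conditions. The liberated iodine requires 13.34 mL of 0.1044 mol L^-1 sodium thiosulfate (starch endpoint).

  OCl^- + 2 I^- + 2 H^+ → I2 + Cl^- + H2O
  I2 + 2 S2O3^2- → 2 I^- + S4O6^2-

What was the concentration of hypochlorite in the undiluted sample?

0.1140 mol/L

n(S2O3^2-) = 0.01334 × 0.1044 = 1.393 × 10^-3 mol
n(I2) = n(S2O3^2-)/2 = 6.963 × 10^-4 mol
n(OCl^-) in the aliquot = 6.963 × 10^-4 mol (1:1 ratio)
[OCl^-]_dilute = 6.963 × 10^-4 / 0.02476 = 0.02812 mol/L
[OCl^-]_original = 0.02812 × 100.0/24.68 = 0.1140 mol/L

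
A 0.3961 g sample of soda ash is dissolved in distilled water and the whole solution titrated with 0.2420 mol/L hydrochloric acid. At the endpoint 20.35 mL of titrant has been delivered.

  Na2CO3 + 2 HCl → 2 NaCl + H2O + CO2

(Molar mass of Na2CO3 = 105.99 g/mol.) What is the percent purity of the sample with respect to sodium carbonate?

65.89 %

n(HCl) = 0.02035 L × 0.2420 mol/L = 4.925 × 10^-3 mol
From the 1:2 ratio, n(Na2CO3) = 1/2 × 4.925 × 10^-3 = 2.462 × 10^-3 mol
mass of Na2CO3 = 2.462 × 10^-3 × 105.99 g/mol = 0.2610 g
% Na2CO3 = 0.2610 / 0.3961 × 100 = 65.89 %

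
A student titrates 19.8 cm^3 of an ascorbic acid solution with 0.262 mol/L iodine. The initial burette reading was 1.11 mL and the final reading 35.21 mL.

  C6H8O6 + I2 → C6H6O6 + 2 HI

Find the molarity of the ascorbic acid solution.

0.451 mol/L

n(I2) = 0.0341 L × 0.262 mol/L = 8.93 × 10^-3 mol
n(C6H8O6) = 8.93 × 10^-3 mol (1:1 mole ratio)
[C6H8O6] = 8.93 × 10^-3 mol / 0.0198 L = 0.451 mol/L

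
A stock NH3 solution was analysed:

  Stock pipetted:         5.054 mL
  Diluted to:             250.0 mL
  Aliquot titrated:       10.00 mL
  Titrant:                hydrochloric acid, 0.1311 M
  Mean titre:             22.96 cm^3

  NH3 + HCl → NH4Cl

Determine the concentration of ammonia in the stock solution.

n(HCl) = 0.02296 × 0.1311 = 3.010 × 10^-3 mol
n(NH3) in the aliquot = 3.010 × 10^-3 mol (1:1 ratio)
[NH3]_dilute = 3.010 × 10^-3 / 0.01000 = 0.3010 mol/L
Dilution factor = 250.0 / 5.054 = 49.47
[NH3]_stock = 0.3010 × 49.47 = 14.89 mol/L

14.89 M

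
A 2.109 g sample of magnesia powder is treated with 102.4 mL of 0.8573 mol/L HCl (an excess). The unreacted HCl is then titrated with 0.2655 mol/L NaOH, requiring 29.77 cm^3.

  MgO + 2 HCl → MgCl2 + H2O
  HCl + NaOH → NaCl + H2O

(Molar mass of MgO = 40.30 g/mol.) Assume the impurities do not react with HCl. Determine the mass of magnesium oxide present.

n(HCl) added = 0.1024 × 0.8573 = 0.08779 mol
n(NaOH) used in back-titration = 0.02977 × 0.2655 = 7.904 × 10^-3 mol
n(HCl) left over = 7.904 × 10^-3 mol (1:1 ratio)
n(HCl) consumed by analyte = 0.08779 − 7.904 × 10^-3 = 0.07988 mol
From the 1:2 ratio, n(MgO) = 1/2 × 0.07988 = 0.03994 mol
mass of MgO = 0.03994 × 40.30 = 1.610 g

1.610 g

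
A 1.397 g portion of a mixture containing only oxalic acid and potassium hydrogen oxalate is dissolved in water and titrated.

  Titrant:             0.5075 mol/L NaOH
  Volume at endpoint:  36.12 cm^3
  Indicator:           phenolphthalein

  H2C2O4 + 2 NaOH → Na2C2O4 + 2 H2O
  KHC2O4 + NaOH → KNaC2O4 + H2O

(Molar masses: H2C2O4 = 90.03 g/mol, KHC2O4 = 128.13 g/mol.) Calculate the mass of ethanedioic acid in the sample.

n(NaOH) = 0.03612 × 0.5075 = 0.01833 mol
Let x = n(H2C2O4), y = n(KHC2O4).
Titrant: 2x + 1y = 0.01833;  mass: 90.03x + 128.13y = 1.397
Solving, x = 5.725 × 10^-3 mol, y = 6.880 × 10^-3 mol
mass of H2C2O4 = 5.725 × 10^-3 × 90.03 = 0.5155 g

0.5155 g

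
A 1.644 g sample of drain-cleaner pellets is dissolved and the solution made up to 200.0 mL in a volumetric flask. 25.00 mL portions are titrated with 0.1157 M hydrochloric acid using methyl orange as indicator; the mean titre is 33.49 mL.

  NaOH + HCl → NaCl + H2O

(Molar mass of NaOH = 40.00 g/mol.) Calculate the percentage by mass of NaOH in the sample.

75.42 %

n(HCl) per titration = 0.03349 × 0.1157 = 3.875 × 10^-3 mol
n(NaOH) in each aliquot = 3.875 × 10^-3 mol (1:1 ratio)
n(NaOH) in the whole flask = 3.875 × 10^-3 × 200.0/25.00 = 0.03100 mol
mass of NaOH = 0.03100 × 40.00 = 1.240 g
% NaOH = 1.240 / 1.644 × 100 = 75.42 %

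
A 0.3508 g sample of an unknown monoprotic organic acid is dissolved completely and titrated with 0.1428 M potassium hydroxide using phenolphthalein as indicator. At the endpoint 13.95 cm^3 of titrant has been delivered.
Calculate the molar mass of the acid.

176.1 g/mol

n(KOH) = 0.01395 L × 0.1428 mol/L = 1.992 × 10^-3 mol
n(HA) = 1.992 × 10^-3 mol (1:1 ratio)
M = m / n = 0.3508 g / 1.992 × 10^-3 mol = 176.1 g/mol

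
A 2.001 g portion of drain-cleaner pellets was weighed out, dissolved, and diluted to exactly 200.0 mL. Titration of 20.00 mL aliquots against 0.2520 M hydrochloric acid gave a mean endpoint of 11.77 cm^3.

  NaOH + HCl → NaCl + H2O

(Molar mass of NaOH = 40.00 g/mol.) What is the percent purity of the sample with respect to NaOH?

59.29 %

n(HCl) per titration = 0.01177 × 0.2520 = 2.966 × 10^-3 mol
n(NaOH) in each aliquot = 2.966 × 10^-3 mol (1:1 ratio)
n(NaOH) in the whole flask = 2.966 × 10^-3 × 200.0/20.00 = 0.02966 mol
mass of NaOH = 0.02966 × 40.00 = 1.186 g
% NaOH = 1.186 / 2.001 × 100 = 59.29 %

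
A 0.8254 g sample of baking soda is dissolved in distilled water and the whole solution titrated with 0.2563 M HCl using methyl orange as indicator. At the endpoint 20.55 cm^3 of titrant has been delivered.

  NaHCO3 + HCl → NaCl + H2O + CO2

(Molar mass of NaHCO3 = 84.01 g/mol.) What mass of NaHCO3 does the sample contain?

n(HCl) = 0.02055 L × 0.2563 mol/L = 5.267 × 10^-3 mol
n(NaHCO3) = 5.267 × 10^-3 mol (1:1 ratio)
mass of NaHCO3 = 5.267 × 10^-3 × 84.01 g/mol = 0.4425 g

0.4425 g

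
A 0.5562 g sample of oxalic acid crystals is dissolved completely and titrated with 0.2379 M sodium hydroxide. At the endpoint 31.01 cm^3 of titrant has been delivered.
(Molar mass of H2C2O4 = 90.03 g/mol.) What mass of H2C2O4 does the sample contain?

0.3321 g

H2C2O4 + 2 NaOH → Na2C2O4 + 2 H2O
n(NaOH) = 0.03101 L × 0.2379 mol/L = 7.377 × 10^-3 mol
From the 1:2 ratio, n(H2C2O4) = 1/2 × 7.377 × 10^-3 = 3.689 × 10^-3 mol
mass of H2C2O4 = 3.689 × 10^-3 × 90.03 g/mol = 0.3321 g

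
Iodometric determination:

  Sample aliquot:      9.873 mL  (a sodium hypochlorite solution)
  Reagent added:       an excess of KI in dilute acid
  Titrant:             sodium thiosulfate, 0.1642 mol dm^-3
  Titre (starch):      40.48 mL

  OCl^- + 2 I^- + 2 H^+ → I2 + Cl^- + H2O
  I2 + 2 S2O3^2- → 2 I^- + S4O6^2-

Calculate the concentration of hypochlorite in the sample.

0.3366 mol/L

n(S2O3^2-) = 0.04048 × 0.1642 = 6.647 × 10^-3 mol
n(I2) = n(S2O3^2-)/2 = 3.323 × 10^-3 mol
n(OCl^-) in the aliquot = 3.323 × 10^-3 mol (1:1 ratio)
[OCl^-] = 3.323 × 10^-3 / 0.009873 = 0.3366 mol/L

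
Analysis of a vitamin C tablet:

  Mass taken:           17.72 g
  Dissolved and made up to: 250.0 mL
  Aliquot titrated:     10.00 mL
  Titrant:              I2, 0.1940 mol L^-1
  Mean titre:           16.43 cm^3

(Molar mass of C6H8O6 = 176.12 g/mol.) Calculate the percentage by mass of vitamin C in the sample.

C6H8O6 + I2 → C6H6O6 + 2 HI
n(I2) per titration = 0.01643 × 0.1940 = 3.187 × 10^-3 mol
n(C6H8O6) in each aliquot = 3.187 × 10^-3 mol (1:1 ratio)
n(C6H8O6) in the whole flask = 3.187 × 10^-3 × 250.0/10.00 = 0.07969 mol
mass of C6H8O6 = 0.07969 × 176.12 = 14.03 g
% C6H8O6 = 14.03 / 17.72 × 100 = 79.20 %

79.20 %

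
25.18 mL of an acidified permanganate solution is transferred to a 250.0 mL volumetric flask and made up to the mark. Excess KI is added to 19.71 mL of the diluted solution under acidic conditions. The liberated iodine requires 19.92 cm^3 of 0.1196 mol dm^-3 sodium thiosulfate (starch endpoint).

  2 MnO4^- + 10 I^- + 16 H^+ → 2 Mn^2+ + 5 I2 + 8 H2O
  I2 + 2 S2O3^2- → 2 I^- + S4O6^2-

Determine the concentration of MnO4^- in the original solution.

0.2400 mol/L

n(S2O3^2-) = 0.01992 × 0.1196 = 2.382 × 10^-3 mol
n(I2) = n(S2O3^2-)/2 = 1.191 × 10^-3 mol
From the 2:5 ratio, n(MnO4^-) in the aliquot = 2/5 × 1.191 × 10^-3 = 4.765 × 10^-4 mol
[MnO4^-]_dilute = 4.765 × 10^-4 / 0.01971 = 0.02417 mol/L
[MnO4^-]_original = 0.02417 × 250.0/25.18 = 0.2400 mol/L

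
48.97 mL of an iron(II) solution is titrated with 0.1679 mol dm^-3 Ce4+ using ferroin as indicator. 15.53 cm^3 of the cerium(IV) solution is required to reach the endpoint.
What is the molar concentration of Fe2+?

0.05325 mol/L

Ce^4+ + Fe^2+ → Ce^3+ + Fe^3+
n(Ce4+) = 0.01553 L × 0.1679 mol/L = 2.607 × 10^-3 mol
n(Fe2+) = 2.607 × 10^-3 mol (1:1 mole ratio)
[Fe2+] = 2.607 × 10^-3 mol / 0.04897 L = 0.05325 mol/L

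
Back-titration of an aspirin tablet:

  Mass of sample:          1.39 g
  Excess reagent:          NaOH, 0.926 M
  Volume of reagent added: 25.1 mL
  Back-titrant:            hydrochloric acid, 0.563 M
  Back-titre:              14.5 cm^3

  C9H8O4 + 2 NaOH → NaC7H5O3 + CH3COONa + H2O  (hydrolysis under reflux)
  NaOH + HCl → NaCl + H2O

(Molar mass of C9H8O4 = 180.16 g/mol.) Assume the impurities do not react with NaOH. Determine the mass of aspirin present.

1.36 g

n(NaOH) added = 0.0251 × 0.926 = 0.0232 mol
n(HCl) used in back-titration = 0.0145 × 0.563 = 8.16 × 10^-3 mol
n(NaOH) left over = 8.16 × 10^-3 mol (1:1 ratio)
n(NaOH) consumed by analyte = 0.0232 − 8.16 × 10^-3 = 0.0151 mol
From the 1:2 ratio, n(C9H8O4) = 1/2 × 0.0151 = 7.54 × 10^-3 mol
mass of C9H8O4 = 7.54 × 10^-3 × 180.16 = 1.36 g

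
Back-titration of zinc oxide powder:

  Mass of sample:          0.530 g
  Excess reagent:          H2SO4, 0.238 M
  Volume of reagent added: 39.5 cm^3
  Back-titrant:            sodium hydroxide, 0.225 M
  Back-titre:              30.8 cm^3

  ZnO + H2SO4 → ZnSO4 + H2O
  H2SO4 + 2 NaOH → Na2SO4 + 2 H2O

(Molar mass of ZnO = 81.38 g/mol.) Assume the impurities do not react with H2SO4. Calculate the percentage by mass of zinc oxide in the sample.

n(H2SO4) added = 0.0395 × 0.238 = 9.40 × 10^-3 mol
n(NaOH) used in back-titration = 0.0308 × 0.225 = 6.93 × 10^-3 mol
From the 1:2 ratio, n(H2SO4) left over = 1/2 × 6.93 × 10^-3 = 3.47 × 10^-3 mol
n(H2SO4) consumed by analyte = 9.40 × 10^-3 − 3.47 × 10^-3 = 5.94 × 10^-3 mol
n(ZnO) = 5.94 × 10^-3 mol (1:1 ratio)
mass of ZnO = 5.94 × 10^-3 × 81.38 = 0.483 g
% ZnO = 0.483 / 0.530 × 100 = 91.1 %

91.1 %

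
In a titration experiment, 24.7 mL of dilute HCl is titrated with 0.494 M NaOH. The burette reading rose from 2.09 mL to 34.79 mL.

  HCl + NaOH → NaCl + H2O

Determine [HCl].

n(NaOH) = 0.0327 L × 0.494 mol/L = 0.0162 mol
n(HCl) = 0.0162 mol (1:1 mole ratio)
[HCl] = 0.0162 mol / 0.0247 L = 0.654 mol/L

0.654 M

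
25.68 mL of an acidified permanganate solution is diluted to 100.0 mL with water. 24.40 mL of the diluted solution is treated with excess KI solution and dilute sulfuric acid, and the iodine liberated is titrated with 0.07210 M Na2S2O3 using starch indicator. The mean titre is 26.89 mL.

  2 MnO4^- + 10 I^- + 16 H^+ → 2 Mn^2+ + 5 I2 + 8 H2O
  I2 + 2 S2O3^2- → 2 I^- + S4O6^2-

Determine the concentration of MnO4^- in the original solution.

n(S2O3^2-) = 0.02689 × 0.07210 = 1.939 × 10^-3 mol
n(I2) = n(S2O3^2-)/2 = 9.694 × 10^-4 mol
From the 2:5 ratio, n(MnO4^-) in the aliquot = 2/5 × 9.694 × 10^-4 = 3.878 × 10^-4 mol
[MnO4^-]_dilute = 3.878 × 10^-4 / 0.02440 = 0.01589 mol/L
[MnO4^-]_original = 0.01589 × 100.0/25.68 = 0.06188 mol/L

0.06188 M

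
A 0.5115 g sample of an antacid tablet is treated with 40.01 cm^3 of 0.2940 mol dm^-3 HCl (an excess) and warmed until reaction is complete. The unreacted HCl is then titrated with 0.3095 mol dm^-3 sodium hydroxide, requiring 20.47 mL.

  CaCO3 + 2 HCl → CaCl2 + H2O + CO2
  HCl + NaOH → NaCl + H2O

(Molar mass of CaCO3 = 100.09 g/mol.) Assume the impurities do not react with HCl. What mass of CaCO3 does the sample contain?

n(HCl) added = 0.04001 × 0.2940 = 0.01176 mol
n(NaOH) used in back-titration = 0.02047 × 0.3095 = 6.335 × 10^-3 mol
n(HCl) left over = 6.335 × 10^-3 mol (1:1 ratio)
n(HCl) consumed by analyte = 0.01176 − 6.335 × 10^-3 = 5.427 × 10^-3 mol
From the 1:2 ratio, n(CaCO3) = 1/2 × 5.427 × 10^-3 = 2.714 × 10^-3 mol
mass of CaCO3 = 2.714 × 10^-3 × 100.09 = 0.2716 g

0.2716 g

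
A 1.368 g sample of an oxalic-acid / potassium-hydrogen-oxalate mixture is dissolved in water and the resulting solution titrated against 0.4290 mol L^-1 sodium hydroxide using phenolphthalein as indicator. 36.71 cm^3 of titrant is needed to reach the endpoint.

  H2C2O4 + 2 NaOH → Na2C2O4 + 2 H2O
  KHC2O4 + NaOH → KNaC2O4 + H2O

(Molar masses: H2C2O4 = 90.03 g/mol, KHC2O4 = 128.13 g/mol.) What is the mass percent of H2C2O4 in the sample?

n(NaOH) = 0.03671 × 0.4290 = 0.01575 mol
Let x = n(H2C2O4), y = n(KHC2O4).
Titrant: 2x + 1y = 0.01575;  mass: 90.03x + 128.13y = 1.368
Solving, x = 3.909 × 10^-3 mol, y = 7.930 × 10^-3 mol
mass of H2C2O4 = 3.909 × 10^-3 × 90.03 = 0.3520 g
% H2C2O4 = 0.3520 / 1.368 × 100 = 25.73 %

25.73 %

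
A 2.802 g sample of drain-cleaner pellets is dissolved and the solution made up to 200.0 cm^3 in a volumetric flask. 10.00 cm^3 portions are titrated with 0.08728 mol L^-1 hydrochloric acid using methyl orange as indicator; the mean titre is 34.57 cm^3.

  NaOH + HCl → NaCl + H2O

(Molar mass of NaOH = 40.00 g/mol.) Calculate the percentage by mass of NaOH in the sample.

86.15 %

n(HCl) per titration = 0.03457 × 0.08728 = 3.017 × 10^-3 mol
n(NaOH) in each aliquot = 3.017 × 10^-3 mol (1:1 ratio)
n(NaOH) in the whole flask = 3.017 × 10^-3 × 200.0/10.00 = 0.06035 mol
mass of NaOH = 0.06035 × 40.00 = 2.414 g
% NaOH = 2.414 / 2.802 × 100 = 86.15 %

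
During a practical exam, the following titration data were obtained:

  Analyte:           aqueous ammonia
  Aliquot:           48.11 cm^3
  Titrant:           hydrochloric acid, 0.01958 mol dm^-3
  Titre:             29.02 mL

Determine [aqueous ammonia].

0.01181 mol/L

NH3 + HCl → NH4Cl
n(HCl) = 0.02902 L × 0.01958 mol/L = 5.682 × 10^-4 mol
n(NH3) = 5.682 × 10^-4 mol (1:1 mole ratio)
[NH3] = 5.682 × 10^-4 mol / 0.04811 L = 0.01181 mol/L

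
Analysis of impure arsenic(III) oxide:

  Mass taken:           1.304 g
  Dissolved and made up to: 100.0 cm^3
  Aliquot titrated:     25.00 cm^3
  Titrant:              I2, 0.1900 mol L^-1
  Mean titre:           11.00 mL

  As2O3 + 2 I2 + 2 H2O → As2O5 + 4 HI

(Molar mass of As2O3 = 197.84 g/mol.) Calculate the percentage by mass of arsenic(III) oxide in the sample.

n(I2) per titration = 0.01100 × 0.1900 = 2.090 × 10^-3 mol
From the 1:2 ratio, n(As2O3) in each aliquot = 1/2 × 2.090 × 10^-3 = 1.045 × 10^-3 mol
n(As2O3) in the whole flask = 1.045 × 10^-3 × 100.0/25.00 = 4.180 × 10^-3 mol
mass of As2O3 = 4.180 × 10^-3 × 197.84 = 0.8270 g
% As2O3 = 0.8270 / 1.304 × 100 = 63.42 %

63.42 %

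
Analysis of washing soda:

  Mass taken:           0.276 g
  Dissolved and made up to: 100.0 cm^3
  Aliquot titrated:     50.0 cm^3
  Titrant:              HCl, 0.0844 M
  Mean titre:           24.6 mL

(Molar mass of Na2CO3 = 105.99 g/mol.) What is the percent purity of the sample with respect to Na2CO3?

79.7 %

Na2CO3 + 2 HCl → 2 NaCl + H2O + CO2
n(HCl) per titration = 0.0246 × 0.0844 = 2.08 × 10^-3 mol
From the 1:2 ratio, n(Na2CO3) in each aliquot = 1/2 × 2.08 × 10^-3 = 1.04 × 10^-3 mol
n(Na2CO3) in the whole flask = 1.04 × 10^-3 × 100.0/50.0 = 2.08 × 10^-3 mol
mass of Na2CO3 = 2.08 × 10^-3 × 105.99 = 0.220 g
% Na2CO3 = 0.220 / 0.276 × 100 = 79.7 %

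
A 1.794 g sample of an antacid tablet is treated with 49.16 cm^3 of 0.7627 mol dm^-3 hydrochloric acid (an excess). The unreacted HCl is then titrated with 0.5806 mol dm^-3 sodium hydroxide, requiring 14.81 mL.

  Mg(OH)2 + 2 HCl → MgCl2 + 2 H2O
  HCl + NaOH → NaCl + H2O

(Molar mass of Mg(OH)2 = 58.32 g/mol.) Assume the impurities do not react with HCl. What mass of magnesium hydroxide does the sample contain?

0.8426 g

n(HCl) added = 0.04916 × 0.7627 = 0.03749 mol
n(NaOH) used in back-titration = 0.01481 × 0.5806 = 8.599 × 10^-3 mol
n(HCl) left over = 8.599 × 10^-3 mol (1:1 ratio)
n(HCl) consumed by analyte = 0.03749 − 8.599 × 10^-3 = 0.02890 mol
From the 1:2 ratio, n(Mg(OH)2) = 1/2 × 0.02890 = 0.01445 mol
mass of Mg(OH)2 = 0.01445 × 58.32 = 0.8426 g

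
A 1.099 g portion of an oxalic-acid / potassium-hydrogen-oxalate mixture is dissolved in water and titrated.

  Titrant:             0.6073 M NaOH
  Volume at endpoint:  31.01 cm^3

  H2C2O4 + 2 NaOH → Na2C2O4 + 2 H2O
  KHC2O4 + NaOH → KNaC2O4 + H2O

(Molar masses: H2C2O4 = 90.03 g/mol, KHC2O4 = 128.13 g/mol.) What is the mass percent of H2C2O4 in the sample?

64.75 %

n(NaOH) = 0.03101 × 0.6073 = 0.01883 mol
Let x = n(H2C2O4), y = n(KHC2O4).
Titrant: 2x + 1y = 0.01883;  mass: 90.03x + 128.13y = 1.099
Solving, x = 7.905 × 10^-3 mol, y = 3.023 × 10^-3 mol
mass of H2C2O4 = 7.905 × 10^-3 × 90.03 = 0.7117 g
% H2C2O4 = 0.7117 / 1.099 × 100 = 64.75 %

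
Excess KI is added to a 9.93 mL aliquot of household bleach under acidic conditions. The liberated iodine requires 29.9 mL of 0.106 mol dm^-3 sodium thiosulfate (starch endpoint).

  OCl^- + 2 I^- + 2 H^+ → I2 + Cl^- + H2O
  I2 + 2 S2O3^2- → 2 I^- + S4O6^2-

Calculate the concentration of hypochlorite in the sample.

n(S2O3^2-) = 0.0299 × 0.106 = 3.17 × 10^-3 mol
n(I2) = n(S2O3^2-)/2 = 1.58 × 10^-3 mol
n(OCl^-) in the aliquot = 1.58 × 10^-3 mol (1:1 ratio)
[OCl^-] = 1.58 × 10^-3 / 0.00993 = 0.160 mol/L

0.160 mol/L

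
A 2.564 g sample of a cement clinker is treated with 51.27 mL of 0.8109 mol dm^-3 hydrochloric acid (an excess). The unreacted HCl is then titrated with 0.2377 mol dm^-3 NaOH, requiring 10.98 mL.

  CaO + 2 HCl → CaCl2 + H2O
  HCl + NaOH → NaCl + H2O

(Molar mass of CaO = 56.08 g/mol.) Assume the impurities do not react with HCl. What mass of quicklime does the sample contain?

n(HCl) added = 0.05127 × 0.8109 = 0.04157 mol
n(NaOH) used in back-titration = 0.01098 × 0.2377 = 2.610 × 10^-3 mol
n(HCl) left over = 2.610 × 10^-3 mol (1:1 ratio)
n(HCl) consumed by analyte = 0.04157 − 2.610 × 10^-3 = 0.03896 mol
From the 1:2 ratio, n(CaO) = 1/2 × 0.03896 = 0.01948 mol
mass of CaO = 0.01948 × 56.08 = 1.093 g

1.093 g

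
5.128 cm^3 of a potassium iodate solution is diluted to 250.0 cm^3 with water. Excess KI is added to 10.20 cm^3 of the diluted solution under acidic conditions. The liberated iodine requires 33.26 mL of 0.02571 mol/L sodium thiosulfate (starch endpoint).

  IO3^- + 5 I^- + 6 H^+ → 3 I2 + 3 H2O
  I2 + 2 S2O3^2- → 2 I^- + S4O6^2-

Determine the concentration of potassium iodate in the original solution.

n(S2O3^2-) = 0.03326 × 0.02571 = 8.551 × 10^-4 mol
n(I2) = n(S2O3^2-)/2 = 4.276 × 10^-4 mol
From the 1:3 ratio, n(IO3^-) in the aliquot = 1/3 × 4.276 × 10^-4 = 1.425 × 10^-4 mol
[IO3^-]_dilute = 1.425 × 10^-4 / 0.01020 = 0.01397 mol/L
[IO3^-]_original = 0.01397 × 250.0/5.128 = 0.6812 mol/L

0.6812 mol/L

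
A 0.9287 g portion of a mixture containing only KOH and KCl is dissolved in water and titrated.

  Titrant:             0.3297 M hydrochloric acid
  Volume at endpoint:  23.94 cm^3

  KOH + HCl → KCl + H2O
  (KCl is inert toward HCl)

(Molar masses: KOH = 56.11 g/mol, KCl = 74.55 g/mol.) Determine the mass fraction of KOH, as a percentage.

47.69 %

n(HCl) = 0.02394 × 0.3297 = 7.893 × 10^-3 mol
Let x = n(KOH), y = n(KCl).
Titrant: 1x = 7.893 × 10^-3;  mass: 56.11x + 74.55y = 0.9287
Solving, x = 7.893 × 10^-3 mol, y = 6.517 × 10^-3 mol
mass of KOH = 7.893 × 10^-3 × 56.11 = 0.4429 g
% KOH = 0.4429 / 0.9287 × 100 = 47.69 %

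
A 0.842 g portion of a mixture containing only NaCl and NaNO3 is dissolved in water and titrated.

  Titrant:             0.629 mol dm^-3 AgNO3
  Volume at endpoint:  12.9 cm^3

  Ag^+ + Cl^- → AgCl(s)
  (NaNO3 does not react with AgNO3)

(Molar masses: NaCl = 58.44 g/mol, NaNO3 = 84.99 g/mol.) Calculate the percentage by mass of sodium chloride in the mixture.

56.3 %

n(AgNO3) = 0.0129 × 0.629 = 8.11 × 10^-3 mol
Let x = n(NaCl), y = n(NaNO3).
Titrant: 1x = 8.11 × 10^-3;  mass: 58.44x + 84.99y = 0.842
Solving, x = 8.11 × 10^-3 mol, y = 4.33 × 10^-3 mol
mass of NaCl = 8.11 × 10^-3 × 58.44 = 0.474 g
% NaCl = 0.474 / 0.842 × 100 = 56.3 %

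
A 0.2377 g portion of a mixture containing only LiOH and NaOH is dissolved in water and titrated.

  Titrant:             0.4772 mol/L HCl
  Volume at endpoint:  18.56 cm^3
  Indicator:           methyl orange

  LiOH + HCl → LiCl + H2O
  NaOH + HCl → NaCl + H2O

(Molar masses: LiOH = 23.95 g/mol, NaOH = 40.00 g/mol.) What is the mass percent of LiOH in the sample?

73.18 %

n(HCl) = 0.01856 × 0.4772 = 8.857 × 10^-3 mol
Let x = n(LiOH), y = n(NaOH).
Titrant: 1x + 1y = 8.857 × 10^-3;  mass: 23.95x + 40.00y = 0.2377
Solving, x = 7.263 × 10^-3 mol, y = 1.594 × 10^-3 mol
mass of LiOH = 7.263 × 10^-3 × 23.95 = 0.1740 g
% LiOH = 0.1740 / 0.2377 × 100 = 73.18 %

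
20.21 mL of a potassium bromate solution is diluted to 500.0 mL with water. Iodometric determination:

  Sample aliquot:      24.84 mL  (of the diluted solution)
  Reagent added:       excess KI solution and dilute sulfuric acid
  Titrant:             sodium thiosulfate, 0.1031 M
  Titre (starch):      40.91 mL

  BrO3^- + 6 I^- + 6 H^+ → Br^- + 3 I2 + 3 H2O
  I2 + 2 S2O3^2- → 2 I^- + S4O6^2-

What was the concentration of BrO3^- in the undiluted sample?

n(S2O3^2-) = 0.04091 × 0.1031 = 4.218 × 10^-3 mol
n(I2) = n(S2O3^2-)/2 = 2.109 × 10^-3 mol
From the 1:3 ratio, n(BrO3^-) in the aliquot = 1/3 × 2.109 × 10^-3 = 7.030 × 10^-4 mol
[BrO3^-]_dilute = 7.030 × 10^-4 / 0.02484 = 0.02830 mol/L
[BrO3^-]_original = 0.02830 × 500.0/20.21 = 0.7001 mol/L

0.7001 M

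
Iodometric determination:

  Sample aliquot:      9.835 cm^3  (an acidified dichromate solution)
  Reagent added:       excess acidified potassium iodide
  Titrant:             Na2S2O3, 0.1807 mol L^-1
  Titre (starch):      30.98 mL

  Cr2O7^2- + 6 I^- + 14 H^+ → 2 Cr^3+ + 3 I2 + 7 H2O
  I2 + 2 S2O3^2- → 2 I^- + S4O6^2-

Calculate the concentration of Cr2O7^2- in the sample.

n(S2O3^2-) = 0.03098 × 0.1807 = 5.598 × 10^-3 mol
n(I2) = n(S2O3^2-)/2 = 2.799 × 10^-3 mol
From the 1:3 ratio, n(Cr2O7^2-) in the aliquot = 1/3 × 2.799 × 10^-3 = 9.330 × 10^-4 mol
[Cr2O7^2-] = 9.330 × 10^-4 / 0.009835 = 0.09487 mol/L

0.09487 mol/L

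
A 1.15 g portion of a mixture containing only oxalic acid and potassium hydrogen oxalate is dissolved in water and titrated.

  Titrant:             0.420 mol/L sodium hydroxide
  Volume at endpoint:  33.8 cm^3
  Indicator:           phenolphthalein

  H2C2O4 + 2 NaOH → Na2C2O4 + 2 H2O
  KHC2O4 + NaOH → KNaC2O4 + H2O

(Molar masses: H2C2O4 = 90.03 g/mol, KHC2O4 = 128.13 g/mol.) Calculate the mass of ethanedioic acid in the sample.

0.362 g

n(NaOH) = 0.0338 × 0.420 = 0.0142 mol
Let x = n(H2C2O4), y = n(KHC2O4).
Titrant: 2x + 1y = 0.0142;  mass: 90.03x + 128.13y = 1.15
Solving, x = 4.02 × 10^-3 mol, y = 6.15 × 10^-3 mol
mass of H2C2O4 = 4.02 × 10^-3 × 90.03 = 0.362 g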